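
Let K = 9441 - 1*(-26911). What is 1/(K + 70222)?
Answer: 1/106574 ≈ 9.3831e-6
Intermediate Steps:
K = 36352 (K = 9441 + 26911 = 36352)
1/(K + 70222) = 1/(36352 + 70222) = 1/106574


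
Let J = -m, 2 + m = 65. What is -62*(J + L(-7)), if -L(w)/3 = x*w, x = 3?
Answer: 0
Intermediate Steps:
m = 63 (m = -2 + 65 = 63)
J = -63 (J = -1*63 = -63)
L(w) = -9*w
-62*(J + L(-7)) = -62*(-63 - 9*(-7)) = -62*(-63 + 63) = -62*0 = 0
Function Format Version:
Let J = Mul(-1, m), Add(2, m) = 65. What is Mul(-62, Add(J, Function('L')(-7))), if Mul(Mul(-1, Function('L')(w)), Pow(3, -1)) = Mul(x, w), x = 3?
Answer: 0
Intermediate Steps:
m = 63 (m = Add(-2, 65) = 63)
J = -63 (J = Mul(-1, 63) = -63)
Function('L')(w) = Mul(-9, w) (Function('L')(w) = Mul(-3, Mul(3, w)) = Mul(-9, w))
Mul(-62, Add(J, Function('L')(-7))) = Mul(-62, Add(-63, Mul(-9, -7))) = Mul(-62, Add(-63, 63)) = Mul(-62, 0) = 0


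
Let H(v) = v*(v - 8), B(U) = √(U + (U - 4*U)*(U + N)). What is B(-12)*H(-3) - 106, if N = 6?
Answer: -106 + 66*I*√57 ≈ -106.0 + 498.29*I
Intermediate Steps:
B(U) = √(U - 3*U*(6 + U)) (B(U) = √(U + (U - 4*U)*(U + 6)) = √(U + (-3*U)*(6 + U)) = √(U - 3*U*(6 + U)))
H(v) = v*(-8 + v)
B(-12)*H(-3) - 106 = √(-1*(-12)*(17 + 3*(-12)))*(-3*(-8 - 3)) - 106 = √(-1*(-12)*(17 - 36))*(-3*(-11)) - 106 = √(-1*(-12)*(-19))*33 - 106 = √(-228)*33 - 106 = (2*I*√57)*33 - 106 = 66*I*√57 - 106 = -106 + 66*I*√57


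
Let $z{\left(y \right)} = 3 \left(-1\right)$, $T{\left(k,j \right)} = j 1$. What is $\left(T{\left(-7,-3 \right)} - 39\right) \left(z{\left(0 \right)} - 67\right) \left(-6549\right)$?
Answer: $-19254060$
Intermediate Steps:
$T{\left(k,j \right)} = j$
$z{\left(y \right)} = -3$
$\left(T{\left(-7,-3 \right)} - 39\right) \left(z{\left(0 \right)} - 67\right) \left(-6549\right) = \left(-3 - 39\right) \left(-3 - 67\right) \left(-6549\right) = \left(-42\right) \left(-70\right) \left(-6549\right) = 2940 \left(-6549\right) = -19254060$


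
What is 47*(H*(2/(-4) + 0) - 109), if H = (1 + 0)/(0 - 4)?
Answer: -40937/8 ≈ -5117.1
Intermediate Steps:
H = -¼ (H = 1/(-4) = 1*(-¼) = -¼ ≈ -0.25000)
47*(H*(2/(-4) + 0) - 109) = 47*(-(2/(-4) + 0)/4 - 109) = 47*(-(2*(-¼) + 0)/4 - 109) = 47*(-(-½ + 0)/4 - 109) = 47*(-¼*(-½) - 109) = 47*(⅛ - 109) = 47*(-871/8) = -40937/8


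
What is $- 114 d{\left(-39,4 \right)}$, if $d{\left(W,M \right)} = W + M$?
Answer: $3990$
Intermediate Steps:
$d{\left(W,M \right)} = M + W$
$- 114 d{\left(-39,4 \right)} = - 114 \left(4 - 39\right) = \left(-114\right) \left(-35\right) = 3990$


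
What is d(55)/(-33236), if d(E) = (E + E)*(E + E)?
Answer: -3025/8309 ≈ -0.36406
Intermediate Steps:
d(E) = 4*E² (d(E) = (2*E)*(2*E) = 4*E²)
d(55)/(-33236) = (4*55²)/(-33236) = (4*3025)*(-1/33236) = 12100*(-1/33236) = -3025/8309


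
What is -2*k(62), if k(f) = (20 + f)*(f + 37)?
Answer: -16236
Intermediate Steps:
k(f) = (20 + f)*(37 + f)
-2*k(62) = -2*(740 + 62² + 57*62) = -2*(740 + 3844 + 3534) = -2*8118 = -16236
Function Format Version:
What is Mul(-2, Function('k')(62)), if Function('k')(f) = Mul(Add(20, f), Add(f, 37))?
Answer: -16236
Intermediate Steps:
Function('k')(f) = Mul(Add(20, f), Add(37, f))
Mul(-2, Function('k')(62)) = Mul(-2, Add(740, Pow(62, 2), Mul(57, 62))) = Mul(-2, Add(740, 3844, 3534)) = Mul(-2, 8118) = -16236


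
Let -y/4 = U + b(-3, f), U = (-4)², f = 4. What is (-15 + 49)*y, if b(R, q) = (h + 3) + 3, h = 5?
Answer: -3672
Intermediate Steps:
b(R, q) = 11 (b(R, q) = (5 + 3) + 3 = 8 + 3 = 11)
U = 16
y = -108 (y = -4*(16 + 11) = -4*27 = -108)
(-15 + 49)*y = (-15 + 49)*(-108) = 34*(-108) = -3672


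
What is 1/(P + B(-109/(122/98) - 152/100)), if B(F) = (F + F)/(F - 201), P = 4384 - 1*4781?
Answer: -73728/29224735 ≈ -0.0025228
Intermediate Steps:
P = -397 (P = 4384 - 4781 = -397)
B(F) = 2*F/(-201 + F) (B(F) = (2*F)/(-201 + F) = 2*F/(-201 + F))
1/(P + B(-109/(122/98) - 152/100)) = 1/(-397 + 2*(-109/(122/98) - 152/100)/(-201 + (-109/(122/98) - 152/100))) = 1/(-397 + 2*(-109/(122*(1/98)) - 152*1/100)/(-201 + (-109/(122*(1/98)) - 152*1/100))) = 1/(-397 + 2*(-109/61/49 - 38/25)/(-201 + (-109/61/49 - 38/25))) = 1/(-397 + 2*(-109*49/61 - 38/25)/(-201 + (-109*49/61 - 38/25))) = 1/(-397 + 2*(-5341/61 - 38/25)/(-201 + (-5341/61 - 38/25))) = 1/(-397 + 2*(-135843/1525)/(-201 - 135843/1525)) = 1/(-397 + 2*(-135843/1525)/(-442368/1525)) = 1/(-397 + 2*(-135843/1525)*(-1525/442368)) = 1/(-397 + 45281/73728) = 1/(-29224735/73728) = -73728/29224735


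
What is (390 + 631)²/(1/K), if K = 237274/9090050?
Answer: 123672072917/4545025 ≈ 27210.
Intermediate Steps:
K = 118637/4545025 (K = 237274*(1/9090050) = 118637/4545025 ≈ 0.026103)
(390 + 631)²/(1/K) = (390 + 631)²/(1/(118637/4545025)) = 1021²/(4545025/118637) = 1042441*(118637/4545025) = 123672072917/4545025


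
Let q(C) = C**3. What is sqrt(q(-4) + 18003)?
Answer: sqrt(17939) ≈ 133.94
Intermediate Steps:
sqrt(q(-4) + 18003) = sqrt((-4)**3 + 18003) = sqrt(-64 + 18003) = sqrt(17939)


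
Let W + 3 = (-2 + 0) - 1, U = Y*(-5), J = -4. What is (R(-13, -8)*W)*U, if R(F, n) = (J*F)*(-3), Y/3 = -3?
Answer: 42120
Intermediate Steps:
Y = -9 (Y = 3*(-3) = -9)
R(F, n) = 12*F (R(F, n) = -4*F*(-3) = 12*F)
U = 45 (U = -9*(-5) = 45)
W = -6 (W = -3 + ((-2 + 0) - 1) = -3 + (-2 - 1) = -3 - 3 = -6)
(R(-13, -8)*W)*U = ((12*(-13))*(-6))*45 = -156*(-6)*45 = 936*45 = 42120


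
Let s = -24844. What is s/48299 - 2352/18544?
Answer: -35894149/55978541 ≈ -0.64121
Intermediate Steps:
s/48299 - 2352/18544 = -24844/48299 - 2352/18544 = -24844*1/48299 - 2352*1/18544 = -24844/48299 - 147/1159 = -35894149/55978541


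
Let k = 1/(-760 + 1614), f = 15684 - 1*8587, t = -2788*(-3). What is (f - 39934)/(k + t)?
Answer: -28042798/7142857 ≈ -3.9260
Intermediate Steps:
t = 8364
f = 7097 (f = 15684 - 8587 = 7097)
k = 1/854 ≈ 0.0011710
(f - 39934)/(k + t) = (7097 - 39934)/(1/854 + 8364) = -32837/7142857/854 = -32837*854/7142857 = -28042798/7142857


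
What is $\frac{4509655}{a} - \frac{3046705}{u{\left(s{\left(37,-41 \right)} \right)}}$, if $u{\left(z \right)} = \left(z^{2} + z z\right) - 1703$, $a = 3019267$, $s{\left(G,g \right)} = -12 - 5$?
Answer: $\frac{1840777845422}{679335075} \approx 2709.7$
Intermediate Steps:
$s{\left(G,g \right)} = -17$
$u{\left(z \right)} = -1703 + 2 z^{2}$ ($u{\left(z \right)} = \left(z^{2} + z^{2}\right) - 1703 = 2 z^{2} - 1703 = -1703 + 2 z^{2}$)
$\frac{4509655}{a} - \frac{3046705}{u{\left(s{\left(37,-41 \right)} \right)}} = \frac{4509655}{3019267} - \frac{3046705}{-1703 + 2 \left(-17\right)^{2}} = 4509655 \cdot \frac{1}{3019267} - \frac{3046705}{-1703 + 2 \cdot 289} = \frac{4509655}{3019267} - \frac{3046705}{-1703 + 578} = \frac{4509655}{3019267} - \frac{3046705}{-1125} = \frac{4509655}{3019267} - - \frac{609341}{225} = \frac{4509655}{3019267} + \frac{609341}{225} = \frac{1840777845422}{679335075}$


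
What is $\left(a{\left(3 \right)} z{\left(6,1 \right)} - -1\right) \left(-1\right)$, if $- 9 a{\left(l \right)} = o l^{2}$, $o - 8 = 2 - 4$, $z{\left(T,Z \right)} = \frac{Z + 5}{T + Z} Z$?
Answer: $\frac{29}{7} \approx 4.1429$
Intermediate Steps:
$z{\left(T,Z \right)} = \frac{Z \left(5 + Z\right)}{T + Z}$ ($z{\left(T,Z \right)} = \frac{5 + Z}{T + Z} Z = \frac{Z \left(5 + Z\right)}{T + Z}$)
$o = 6$ ($o = 8 + \left(2 - 4\right) = 8 - 2 = 6$)
$a{\left(l \right)} = - \frac{2 l^{2}}{3}$ ($a{\left(l \right)} = - \frac{6 l^{2}}{9} = - \frac{2 l^{2}}{3}$)
$\left(a{\left(3 \right)} z{\left(6,1 \right)} - -1\right) \left(-1\right) = \left(- \frac{2 \cdot 3^{2}}{3} \cdot 1 \frac{1}{6 + 1} \left(5 + 1\right) - -1\right) \left(-1\right) = \left(\left(- \frac{2}{3}\right) 9 \cdot 1 \cdot \frac{1}{7} \cdot 6 + \left(-4 + 5\right)\right) \left(-1\right) = \left(- 6 \cdot 1 \cdot \frac{1}{7} \cdot 6 + 1\right) \left(-1\right) = \left(\left(-6\right) \frac{6}{7} + 1\right) \left(-1\right) = \left(- \frac{36}{7} + 1\right) \left(-1\right) = \left(- \frac{29}{7}\right) \left(-1\right) = \frac{29}{7}$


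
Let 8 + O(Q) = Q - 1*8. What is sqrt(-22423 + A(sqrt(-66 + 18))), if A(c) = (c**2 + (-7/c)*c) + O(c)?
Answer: sqrt(-22494 + 4*I*sqrt(3)) ≈ 0.023 + 149.98*I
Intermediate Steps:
O(Q) = -16 + Q (O(Q) = -8 + (Q - 1*8) = -8 + (Q - 8) = -8 + (-8 + Q) = -16 + Q)
A(c) = -23 + c + c**2 (A(c) = (c**2 + (-7/c)*c) + (-16 + c) = (c**2 - 7) + (-16 + c) = (-7 + c**2) + (-16 + c) = -23 + c + c**2)
sqrt(-22423 + A(sqrt(-66 + 18))) = sqrt(-22423 + (-23 + sqrt(-66 + 18) + (sqrt(-66 + 18))**2)) = sqrt(-22423 + (-23 + sqrt(-48) + (sqrt(-48))**2)) = sqrt(-22423 + (-23 + 4*I*sqrt(3) + (4*I*sqrt(3))**2)) = sqrt(-22423 + (-23 + 4*I*sqrt(3) - 48)) = sqrt(-22423 + (-71 + 4*I*sqrt(3))) = sqrt(-22494 + 4*I*sqrt(3))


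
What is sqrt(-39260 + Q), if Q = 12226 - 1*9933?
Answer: I*sqrt(36967) ≈ 192.27*I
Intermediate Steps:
Q = 2293 (Q = 12226 - 9933 = 2293)
sqrt(-39260 + Q) = sqrt(-39260 + 2293) = sqrt(-36967) = I*sqrt(36967)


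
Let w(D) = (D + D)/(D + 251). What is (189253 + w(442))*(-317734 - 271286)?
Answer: -25750621840420/231 ≈ -1.1147e+11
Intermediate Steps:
w(D) = 2*D/(251 + D) (w(D) = (2*D)/(251 + D) = 2*D/(251 + D))
(189253 + w(442))*(-317734 - 271286) = (189253 + 2*442/(251 + 442))*(-317734 - 271286) = (189253 + 2*442/693)*(-589020) = (189253 + 2*442*(1/693))*(-589020) = (189253 + 884/693)*(-589020) = (131153213/693)*(-589020) = -25750621840420/231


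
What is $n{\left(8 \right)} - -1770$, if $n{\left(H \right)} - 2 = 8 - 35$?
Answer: $1745$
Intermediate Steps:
$n{\left(H \right)} = -25$ ($n{\left(H \right)} = 2 + \left(8 - 35\right) = 2 - 27 = -25$)
$n{\left(8 \right)} - -1770 = -25 - -1770 = -25 + 1770 = 1745$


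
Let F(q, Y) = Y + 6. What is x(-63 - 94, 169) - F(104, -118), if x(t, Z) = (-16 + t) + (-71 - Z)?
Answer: -301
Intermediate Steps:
x(t, Z) = -87 + t - Z
F(q, Y) = 6 + Y
x(-63 - 94, 169) - F(104, -118) = (-87 + (-63 - 94) - 1*169) - (6 - 118) = (-87 - 157 - 169) - 1*(-112) = -413 + 112 = -301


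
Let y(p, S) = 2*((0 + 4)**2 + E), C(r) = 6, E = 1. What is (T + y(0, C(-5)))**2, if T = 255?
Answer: 83521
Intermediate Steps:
y(p, S) = 34 (y(p, S) = 2*((0 + 4)**2 + 1) = 2*(4**2 + 1) = 2*(16 + 1) = 2*17 = 34)
(T + y(0, C(-5)))**2 = (255 + 34)**2 = 289**2 = 83521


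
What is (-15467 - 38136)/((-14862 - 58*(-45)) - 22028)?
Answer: 53603/34280 ≈ 1.5637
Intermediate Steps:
(-15467 - 38136)/((-14862 - 58*(-45)) - 22028) = -53603/((-14862 - 1*(-2610)) - 22028) = -53603/((-14862 + 2610) - 22028) = -53603/(-12252 - 22028) = -53603/(-34280) = -53603*(-1/34280) = 53603/34280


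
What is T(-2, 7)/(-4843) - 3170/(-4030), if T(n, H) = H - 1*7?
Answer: 317/403 ≈ 0.78660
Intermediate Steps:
T(n, H) = -7 + H (T(n, H) = H - 7 = -7 + H)
T(-2, 7)/(-4843) - 3170/(-4030) = (-7 + 7)/(-4843) - 3170/(-4030) = 0*(-1/4843) - 3170*(-1/4030) = 0 + 317/403 = 317/403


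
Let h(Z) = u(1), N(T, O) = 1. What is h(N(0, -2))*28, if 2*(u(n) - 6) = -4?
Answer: 112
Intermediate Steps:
u(n) = 4 (u(n) = 6 + (½)*(-4) = 6 - 2 = 4)
h(Z) = 4
h(N(0, -2))*28 = 4*28 = 112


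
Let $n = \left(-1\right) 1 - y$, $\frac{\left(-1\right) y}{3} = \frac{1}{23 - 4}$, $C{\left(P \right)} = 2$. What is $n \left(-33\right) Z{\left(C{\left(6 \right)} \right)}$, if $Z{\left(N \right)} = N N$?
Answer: $\frac{2112}{19} \approx 111.16$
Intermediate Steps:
$y = - \frac{3}{19}$ ($y = - \frac{3}{23 - 4} = - \frac{3}{19} \approx -0.15789$)
$n = - \frac{16}{19}$ ($n = \left(-1\right) 1 - - \frac{3}{19} = -1 + \frac{3}{19} = - \frac{16}{19} \approx -0.8421$)
$Z{\left(N \right)} = N^{2}$
$n \left(-33\right) Z{\left(C{\left(6 \right)} \right)} = \left(- \frac{16}{19}\right) \left(-33\right) 2^{2} = \frac{528}{19} \cdot 4 = \frac{2112}{19}$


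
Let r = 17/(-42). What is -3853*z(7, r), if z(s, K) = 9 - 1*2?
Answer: -26971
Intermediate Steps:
r = -17/42 (r = 17*(-1/42) = -17/42 ≈ -0.40476)
z(s, K) = 7 (z(s, K) = 9 - 2 = 7)
-3853*z(7, r) = -3853*7 = -26971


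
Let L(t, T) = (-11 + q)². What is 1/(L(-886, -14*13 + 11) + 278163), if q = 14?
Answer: 1/278172 ≈ 3.5949e-6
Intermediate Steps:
L(t, T) = 9 (L(t, T) = (-11 + 14)² = 3² = 9)
1/(L(-886, -14*13 + 11) + 278163) = 1/(9 + 278163) = 1/278172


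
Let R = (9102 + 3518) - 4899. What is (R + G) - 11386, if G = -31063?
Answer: -34728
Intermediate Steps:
R = 7721 (R = 12620 - 4899 = 7721)
(R + G) - 11386 = (7721 - 31063) - 11386 = -23342 - 11386 = -34728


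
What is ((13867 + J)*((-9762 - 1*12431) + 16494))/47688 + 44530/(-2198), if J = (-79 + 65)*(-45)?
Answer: -91859398217/52409112 ≈ -1752.7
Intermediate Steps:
J = 630 (J = -14*(-45) = 630)
((13867 + J)*((-9762 - 1*12431) + 16494))/47688 + 44530/(-2198) = ((13867 + 630)*((-9762 - 1*12431) + 16494))/47688 + 44530/(-2198) = (14497*((-9762 - 12431) + 16494))*(1/47688) + 44530*(-1/2198) = (14497*(-22193 + 16494))*(1/47688) - 22265/1099 = (14497*(-5699))*(1/47688) - 22265/1099 = -82618403*1/47688 - 22265/1099 = -82618403/47688 - 22265/1099 = -91859398217/52409112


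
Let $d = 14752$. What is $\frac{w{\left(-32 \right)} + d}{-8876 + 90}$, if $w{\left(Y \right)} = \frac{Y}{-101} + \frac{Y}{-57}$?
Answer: $- \frac{42466160}{25290501} \approx -1.6791$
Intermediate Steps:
$w{\left(Y \right)} = - \frac{158 Y}{5757}$ ($w{\left(Y \right)} = Y \left(- \frac{1}{101}\right) + Y \left(- \frac{1}{57}\right) = - \frac{Y}{101} - \frac{Y}{57} = - \frac{158 Y}{5757}$)
$\frac{w{\left(-32 \right)} + d}{-8876 + 90} = \frac{\left(- \frac{158}{5757}\right) \left(-32\right) + 14752}{-8876 + 90} = \frac{\frac{5056}{5757} + 14752}{-8786} = \frac{84932320}{5757} \left(- \frac{1}{8786}\right) = - \frac{42466160}{25290501}$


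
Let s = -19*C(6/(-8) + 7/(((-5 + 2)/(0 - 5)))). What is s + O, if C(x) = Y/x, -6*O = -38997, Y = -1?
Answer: 1703325/262 ≈ 6501.2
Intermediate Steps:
O = 12999/2 (O = -⅙*(-38997) = 12999/2 ≈ 6499.5)
C(x) = -1/x
s = 228/131 (s = -(-19)/(6/(-8) + 7/(((-5 + 2)/(0 - 5)))) = -(-19)/(6*(-⅛) + 7/((-3/(-5)))) = -(-19)/(-¾ + 7/((-3*(-⅕)))) = -(-19)/(-¾ + 7/(⅗)) = -(-19)/(-¾ + 7*(5/3)) = -(-19)/(-¾ + 35/3) = -(-19)/131/12 = -(-19)*12/131 = -19*(-12/131) = 228/131 ≈ 1.7405)
s + O = 228/131 + 12999/2 = 1703325/262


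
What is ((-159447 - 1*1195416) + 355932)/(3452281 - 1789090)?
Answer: -332977/554397 ≈ -0.60061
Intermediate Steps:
((-159447 - 1*1195416) + 355932)/(3452281 - 1789090) = ((-159447 - 1195416) + 355932)/1663191 = (-1354863 + 355932)*(1/1663191) = -998931*1/1663191 = -332977/554397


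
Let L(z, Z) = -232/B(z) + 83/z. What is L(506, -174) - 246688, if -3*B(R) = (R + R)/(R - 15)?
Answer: -11332107/46 ≈ -2.4635e+5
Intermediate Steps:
B(R) = -2*R/(3*(-15 + R)) (B(R) = -(R + R)/(3*(R - 15)) = -2*R/(3*(-15 + R)))
L(z, Z) = 83/z + 116*(-45 + 3*z)/z (L(z, Z) = -232*(-(-45 + 3*z)/(2*z)) + 83/z = -(-116)*(-45 + 3*z)/z + 83/z = 116*(-45 + 3*z)/z + 83/z = 83/z + 116*(-45 + 3*z)/z)
L(506, -174) - 246688 = (348 - 5137/506) - 246688 = (348 - 5137*1/506) - 246688 = (348 - 467/46) - 246688 = 15541/46 - 246688 = -11332107/46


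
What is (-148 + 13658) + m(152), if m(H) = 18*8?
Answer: 13654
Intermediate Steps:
m(H) = 144
(-148 + 13658) + m(152) = (-148 + 13658) + 144 = 13510 + 144 = 13654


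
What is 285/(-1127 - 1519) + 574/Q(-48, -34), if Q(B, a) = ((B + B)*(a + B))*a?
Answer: -52709/479808 ≈ -0.10985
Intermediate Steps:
Q(B, a) = 2*B*a*(B + a) (Q(B, a) = ((2*B)*(B + a))*a = (2*B*(B + a))*a = 2*B*a*(B + a))
285/(-1127 - 1519) + 574/Q(-48, -34) = 285/(-1127 - 1519) + 574/((2*(-48)*(-34)*(-48 - 34))) = 285/(-2646) + 574/((2*(-48)*(-34)*(-82))) = 285*(-1/2646) + 574/(-267648) = -95/882 + 574*(-1/267648) = -95/882 - 7/3264 = -52709/479808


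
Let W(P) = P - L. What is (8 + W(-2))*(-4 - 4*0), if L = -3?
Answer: -36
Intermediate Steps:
W(P) = 3 + P (W(P) = P - 1*(-3) = P + 3 = 3 + P)
(8 + W(-2))*(-4 - 4*0) = (8 + (3 - 2))*(-4 - 4*0) = (8 + 1)*(-4 + 0) = 9*(-4) = -36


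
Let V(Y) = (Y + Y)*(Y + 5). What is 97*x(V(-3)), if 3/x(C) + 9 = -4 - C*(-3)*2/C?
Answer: -291/7 ≈ -41.571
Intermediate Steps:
V(Y) = 2*Y*(5 + Y) (V(Y) = (2*Y)*(5 + Y) = 2*Y*(5 + Y))
x(C) = -3/7 (x(C) = 3/(-9 + (-4 - C*(-3)*2/C)) = 3/(-9 + (-4 - (-3*C)*2/C)) = 3/(-9 + (-4 - 1*(-6))) = 3/(-9 + (-4 + 6)) = 3/(-9 + 2) = 3/(-7) = 3*(-1/7) = -3/7)
97*x(V(-3)) = 97*(-3/7) = -291/7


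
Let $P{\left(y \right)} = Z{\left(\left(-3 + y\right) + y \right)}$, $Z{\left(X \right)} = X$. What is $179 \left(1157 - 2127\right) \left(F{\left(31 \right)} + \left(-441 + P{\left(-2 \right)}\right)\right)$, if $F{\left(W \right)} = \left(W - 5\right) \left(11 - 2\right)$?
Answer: $37156820$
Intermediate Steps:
$F{\left(W \right)} = -45 + 9 W$ ($F{\left(W \right)} = \left(-5 + W\right) 9 = -45 + 9 W$)
$P{\left(y \right)} = -3 + 2 y$ ($P{\left(y \right)} = \left(-3 + y\right) + y = -3 + 2 y$)
$179 \left(1157 - 2127\right) \left(F{\left(31 \right)} + \left(-441 + P{\left(-2 \right)}\right)\right) = 179 \left(1157 - 2127\right) \left(\left(-45 + 9 \cdot 31\right) + \left(-441 + \left(-3 + 2 \left(-2\right)\right)\right)\right) = 179 \left(- 970 \left(\left(-45 + 279\right) - 448\right)\right) = 179 \left(- 970 \left(234 - 448\right)\right) = 179 \left(\left(-970\right) \left(-214\right)\right) = 179 \cdot 207580 = 37156820$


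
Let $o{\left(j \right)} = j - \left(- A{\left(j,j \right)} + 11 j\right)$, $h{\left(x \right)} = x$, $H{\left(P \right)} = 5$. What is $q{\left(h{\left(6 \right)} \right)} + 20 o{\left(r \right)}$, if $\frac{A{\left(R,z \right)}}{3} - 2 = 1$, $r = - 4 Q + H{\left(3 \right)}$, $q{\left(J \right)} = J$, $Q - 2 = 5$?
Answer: $4786$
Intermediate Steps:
$Q = 7$ ($Q = 2 + 5 = 7$)
$r = -23$ ($r = \left(-4\right) 7 + 5 = -28 + 5 = -23$)
$A{\left(R,z \right)} = 9$ ($A{\left(R,z \right)} = 6 + 3 \cdot 1 = 6 + 3 = 9$)
$o{\left(j \right)} = 9 - 10 j$ ($o{\left(j \right)} = j - \left(-9 + 11 j\right) = 9 - 10 j$)
$q{\left(h{\left(6 \right)} \right)} + 20 o{\left(r \right)} = 6 + 20 \left(9 - -230\right) = 6 + 20 \left(9 + 230\right) = 6 + 20 \cdot 239 = 6 + 4780 = 4786$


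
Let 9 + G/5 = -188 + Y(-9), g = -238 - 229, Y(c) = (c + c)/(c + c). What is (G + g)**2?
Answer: 2093809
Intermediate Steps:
Y(c) = 1 (Y(c) = (2*c)/((2*c)) = (2*c)*(1/(2*c)) = 1)
g = -467
G = -980 (G = -45 + 5*(-188 + 1) = -45 + 5*(-187) = -45 - 935 = -980)
(G + g)**2 = (-980 - 467)**2 = (-1447)**2 = 2093809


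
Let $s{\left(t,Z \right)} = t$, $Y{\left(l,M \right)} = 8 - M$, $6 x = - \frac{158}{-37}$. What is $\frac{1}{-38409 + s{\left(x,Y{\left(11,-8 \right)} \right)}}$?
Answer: $- \frac{111}{4263320} \approx -2.6036 \cdot 10^{-5}$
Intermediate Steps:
$x = \frac{79}{111}$ ($x = \frac{\left(-158\right) \frac{1}{-37}}{6} = \frac{\left(-158\right) \left(- \frac{1}{37}\right)}{6} = \frac{1}{6} \cdot \frac{158}{37} = \frac{79}{111} \approx 0.71171$)
$\frac{1}{-38409 + s{\left(x,Y{\left(11,-8 \right)} \right)}} = \frac{1}{-38409 + \frac{79}{111}} = \frac{1}{- \frac{4263320}{111}} = - \frac{111}{4263320}$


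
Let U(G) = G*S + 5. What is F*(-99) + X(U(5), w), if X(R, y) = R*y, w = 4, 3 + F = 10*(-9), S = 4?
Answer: 9307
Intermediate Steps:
F = -93 (F = -3 + 10*(-9) = -3 - 90 = -93)
U(G) = 5 + 4*G (U(G) = G*4 + 5 = 4*G + 5 = 5 + 4*G)
F*(-99) + X(U(5), w) = -93*(-99) + (5 + 4*5)*4 = 9207 + (5 + 20)*4 = 9207 + 25*4 = 9207 + 100 = 9307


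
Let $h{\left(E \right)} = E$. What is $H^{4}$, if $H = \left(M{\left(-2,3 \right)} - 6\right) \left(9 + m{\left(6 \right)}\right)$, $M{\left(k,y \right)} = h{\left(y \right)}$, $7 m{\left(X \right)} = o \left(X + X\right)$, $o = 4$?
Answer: $\frac{12296370321}{2401} \approx 5.1214 \cdot 10^{6}$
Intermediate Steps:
$m{\left(X \right)} = \frac{8 X}{7}$ ($m{\left(X \right)} = \frac{4 \left(X + X\right)}{7} = \frac{4 \cdot 2 X}{7} = \frac{8 X}{7}$)
$M{\left(k,y \right)} = y$
$H = - \frac{333}{7}$ ($H = \left(3 - 6\right) \left(9 + \frac{8}{7} \cdot 6\right) = - 3 \left(9 + \frac{48}{7}\right) = \left(-3\right) \frac{111}{7} = - \frac{333}{7} \approx -47.571$)
$H^{4} = \left(- \frac{333}{7}\right)^{4} = \frac{12296370321}{2401}$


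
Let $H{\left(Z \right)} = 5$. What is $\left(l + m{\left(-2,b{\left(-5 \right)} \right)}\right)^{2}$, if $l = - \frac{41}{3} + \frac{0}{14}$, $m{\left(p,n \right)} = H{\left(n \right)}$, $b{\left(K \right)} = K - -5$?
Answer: $\frac{676}{9} \approx 75.111$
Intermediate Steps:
$b{\left(K \right)} = 5 + K$ ($b{\left(K \right)} = K + 5 = 5 + K$)
$m{\left(p,n \right)} = 5$
$l = - \frac{41}{3}$ ($l = \left(-41\right) \frac{1}{3} + 0 \cdot \frac{1}{14} = - \frac{41}{3} + 0 = - \frac{41}{3} \approx -13.667$)
$\left(l + m{\left(-2,b{\left(-5 \right)} \right)}\right)^{2} = \left(- \frac{41}{3} + 5\right)^{2} = \left(- \frac{26}{3}\right)^{2} = \frac{676}{9}$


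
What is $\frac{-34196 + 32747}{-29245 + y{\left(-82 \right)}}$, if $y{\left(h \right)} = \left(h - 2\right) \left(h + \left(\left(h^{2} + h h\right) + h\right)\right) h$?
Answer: $- \frac{1449}{91470947} \approx -1.5841 \cdot 10^{-5}$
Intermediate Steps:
$y{\left(h \right)} = h \left(-2 + h\right) \left(2 h + 2 h^{2}\right)$ ($y{\left(h \right)} = \left(h - 2\right) \left(h + \left(\left(h^{2} + h^{2}\right) + h\right)\right) h = \left(-2 + h\right) \left(h + \left(2 h^{2} + h\right)\right) h = \left(-2 + h\right) \left(h + \left(h + 2 h^{2}\right)\right) h = \left(-2 + h\right) \left(2 h + 2 h^{2}\right) h = h \left(-2 + h\right) \left(2 h + 2 h^{2}\right)$)
$\frac{-34196 + 32747}{-29245 + y{\left(-82 \right)}} = \frac{-34196 + 32747}{-29245 + 2 \left(-82\right)^{2} \left(-2 + \left(-82\right)^{2} - -82\right)} = - \frac{1449}{-29245 + 2 \cdot 6724 \left(-2 + 6724 + 82\right)} = - \frac{1449}{-29245 + 2 \cdot 6724 \cdot 6804} = - \frac{1449}{-29245 + 91500192} = - \frac{1449}{91470947}$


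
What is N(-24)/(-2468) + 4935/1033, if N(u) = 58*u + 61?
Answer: 13554503/2549444 ≈ 5.3167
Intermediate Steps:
N(u) = 61 + 58*u
N(-24)/(-2468) + 4935/1033 = (61 + 58*(-24))/(-2468) + 4935/1033 = (61 - 1392)*(-1/2468) + 4935*(1/1033) = -1331*(-1/2468) + 4935/1033 = 1331/2468 + 4935/1033 = 13554503/2549444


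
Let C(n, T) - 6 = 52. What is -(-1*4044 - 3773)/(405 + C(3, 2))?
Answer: 7817/463 ≈ 16.883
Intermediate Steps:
C(n, T) = 58 (C(n, T) = 6 + 52 = 58)
-(-1*4044 - 3773)/(405 + C(3, 2)) = -(-1*4044 - 3773)/(405 + 58) = -(-4044 - 3773)/463 = -(-7817)/463 = -1*(-7817/463) = 7817/463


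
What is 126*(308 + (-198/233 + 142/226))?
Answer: 1021041126/26329 ≈ 38780.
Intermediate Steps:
126*(308 + (-198/233 + 142/226)) = 126*(308 + (-198*1/233 + 142*(1/226))) = 126*(308 + (-198/233 + 71/113)) = 126*(308 - 5831/26329) = 126*(8103501/26329) = 1021041126/26329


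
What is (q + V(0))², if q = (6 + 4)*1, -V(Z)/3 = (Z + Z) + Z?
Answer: 100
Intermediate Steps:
V(Z) = -9*Z (V(Z) = -3*((Z + Z) + Z) = -3*(2*Z + Z) = -9*Z)
q = 10 (q = 10*1 = 10)
(q + V(0))² = (10 - 9*0)² = (10 + 0)² = 10² = 100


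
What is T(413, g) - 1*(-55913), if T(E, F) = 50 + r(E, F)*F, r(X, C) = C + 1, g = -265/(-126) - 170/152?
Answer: 1282993447717/22924944 ≈ 55965.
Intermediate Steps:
g = 4715/4788 (g = -265*(-1/126) - 170*1/152 = 265/126 - 85/76 = 4715/4788 ≈ 0.98475)
r(X, C) = 1 + C
T(E, F) = 50 + F*(1 + F) (T(E, F) = 50 + (1 + F)*F = 50 + F*(1 + F))
T(413, g) - 1*(-55913) = (50 + 4715*(1 + 4715/4788)/4788) - 1*(-55913) = (50 + (4715/4788)*(9503/4788)) + 55913 = (50 + 44806645/22924944) + 55913 = 1191053845/22924944 + 55913 = 1282993447717/22924944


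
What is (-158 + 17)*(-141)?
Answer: 19881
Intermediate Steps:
(-158 + 17)*(-141) = -141*(-141) = 19881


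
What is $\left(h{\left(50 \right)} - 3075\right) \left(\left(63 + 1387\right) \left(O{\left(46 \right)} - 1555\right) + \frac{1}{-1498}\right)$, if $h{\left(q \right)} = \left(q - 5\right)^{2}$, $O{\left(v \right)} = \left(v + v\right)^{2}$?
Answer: $- \frac{1125527917425}{107} \approx -1.0519 \cdot 10^{10}$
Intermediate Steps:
$O{\left(v \right)} = 4 v^{2}$ ($O{\left(v \right)} = \left(2 v\right)^{2} = 4 v^{2}$)
$h{\left(q \right)} = \left(-5 + q\right)^{2}$
$\left(h{\left(50 \right)} - 3075\right) \left(\left(63 + 1387\right) \left(O{\left(46 \right)} - 1555\right) + \frac{1}{-1498}\right) = \left(\left(-5 + 50\right)^{2} - 3075\right) \left(\left(63 + 1387\right) \left(4 \cdot 46^{2} - 1555\right) + \frac{1}{-1498}\right) = \left(45^{2} - 3075\right) \left(1450 \left(4 \cdot 2116 - 1555\right) - \frac{1}{1498}\right) = \left(2025 - 3075\right) \left(1450 \left(8464 - 1555\right) - \frac{1}{1498}\right) = - 1050 \left(1450 \cdot 6909 - \frac{1}{1498}\right) = - 1050 \left(10018050 - \frac{1}{1498}\right) = \left(-1050\right) \frac{15007038899}{1498} = - \frac{1125527917425}{107}$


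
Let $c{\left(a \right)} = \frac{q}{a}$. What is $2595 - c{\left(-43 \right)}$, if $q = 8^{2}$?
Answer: $\frac{111649}{43} \approx 2596.5$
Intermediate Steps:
$q = 64$
$c{\left(a \right)} = \frac{64}{a}$
$2595 - c{\left(-43 \right)} = 2595 - \frac{64}{-43} = 2595 - 64 \left(- \frac{1}{43}\right) = 2595 - - \frac{64}{43} = 2595 + \frac{64}{43} = \frac{111649}{43}$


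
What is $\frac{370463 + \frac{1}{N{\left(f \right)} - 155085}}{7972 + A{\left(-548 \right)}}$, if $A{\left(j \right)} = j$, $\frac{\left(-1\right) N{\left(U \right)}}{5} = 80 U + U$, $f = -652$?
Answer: $\frac{20185602713}{404515200} \approx 49.901$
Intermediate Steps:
$N{\left(U \right)} = - 405 U$ ($N{\left(U \right)} = - 5 \left(80 U + U\right) = - 5 \cdot 81 U = - 405 U$)
$\frac{370463 + \frac{1}{N{\left(f \right)} - 155085}}{7972 + A{\left(-548 \right)}} = \frac{370463 + \frac{1}{\left(-405\right) \left(-652\right) - 155085}}{7972 - 548} = \frac{370463 + \frac{1}{264060 - 155085}}{7424} = \left(370463 + \frac{1}{108975}\right) \frac{1}{7424} = \frac{40371205426}{108975} \cdot \frac{1}{7424} = \frac{20185602713}{404515200}$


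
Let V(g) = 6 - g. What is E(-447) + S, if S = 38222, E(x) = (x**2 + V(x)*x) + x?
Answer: 35093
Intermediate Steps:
E(x) = x + x**2 + x*(6 - x) (E(x) = (x**2 + (6 - x)*x) + x = (x**2 + x*(6 - x)) + x = x + x**2 + x*(6 - x))
E(-447) + S = 7*(-447) + 38222 = -3129 + 38222 = 35093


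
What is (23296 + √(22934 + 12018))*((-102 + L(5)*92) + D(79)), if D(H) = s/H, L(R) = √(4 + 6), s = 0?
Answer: -4*(51 - 46*√10)*(11648 + √8738) ≈ 4.4366e+6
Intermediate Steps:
L(R) = √10
D(H) = 0 (D(H) = 0/H = 0)
(23296 + √(22934 + 12018))*((-102 + L(5)*92) + D(79)) = (23296 + √(22934 + 12018))*((-102 + √10*92) + 0) = (23296 + √34952)*((-102 + 92*√10) + 0) = (23296 + 2*√8738)*(-102 + 92*√10) = (-102 + 92*√10)*(23296 + 2*√8738)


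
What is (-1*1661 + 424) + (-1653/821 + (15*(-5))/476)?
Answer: -484263055/390796 ≈ -1239.2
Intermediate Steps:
(-1*1661 + 424) + (-1653/821 + (15*(-5))/476) = (-1661 + 424) + (-1653*1/821 - 75*1/476) = -1237 + (-1653/821 - 75/476) = -1237 - 848403/390796 = -484263055/390796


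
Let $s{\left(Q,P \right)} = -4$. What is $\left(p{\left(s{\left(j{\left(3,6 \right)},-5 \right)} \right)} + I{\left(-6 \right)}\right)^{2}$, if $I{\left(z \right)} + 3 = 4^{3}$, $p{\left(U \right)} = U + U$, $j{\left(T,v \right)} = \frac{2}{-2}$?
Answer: $2809$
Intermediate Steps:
$j{\left(T,v \right)} = -1$ ($j{\left(T,v \right)} = 2 \left(- \frac{1}{2}\right) = -1$)
$p{\left(U \right)} = 2 U$
$I{\left(z \right)} = 61$ ($I{\left(z \right)} = -3 + 4^{3} = -3 + 64 = 61$)
$\left(p{\left(s{\left(j{\left(3,6 \right)},-5 \right)} \right)} + I{\left(-6 \right)}\right)^{2} = \left(2 \left(-4\right) + 61\right)^{2} = \left(-8 + 61\right)^{2} = 53^{2} = 2809$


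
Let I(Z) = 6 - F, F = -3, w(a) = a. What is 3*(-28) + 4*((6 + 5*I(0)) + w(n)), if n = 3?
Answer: 132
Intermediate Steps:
I(Z) = 9 (I(Z) = 6 - 1*(-3) = 6 + 3 = 9)
3*(-28) + 4*((6 + 5*I(0)) + w(n)) = 3*(-28) + 4*((6 + 5*9) + 3) = -84 + 4*((6 + 45) + 3) = -84 + 4*(51 + 3) = -84 + 4*54 = -84 + 216 = 132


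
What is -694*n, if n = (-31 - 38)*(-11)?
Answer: -526746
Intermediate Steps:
n = 759 (n = -69*(-11) = 759)
-694*n = -694*759 = -526746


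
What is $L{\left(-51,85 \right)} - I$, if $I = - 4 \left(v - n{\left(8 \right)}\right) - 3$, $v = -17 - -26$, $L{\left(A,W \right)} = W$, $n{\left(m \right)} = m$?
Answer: $92$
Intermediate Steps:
$v = 9$ ($v = -17 + 26 = 9$)
$I = -7$ ($I = - 4 \left(9 - 8\right) - 3 = \left(-4\right) 1 - 3 = -4 - 3 = -7$)
$L{\left(-51,85 \right)} - I = 85 - -7 = 85 + 7 = 92$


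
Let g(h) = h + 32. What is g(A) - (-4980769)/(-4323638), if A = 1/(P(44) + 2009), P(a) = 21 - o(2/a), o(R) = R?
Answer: 5956518139409/193089349442 ≈ 30.849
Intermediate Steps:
P(a) = 21 - 2/a
A = 22/44659 (A = 1/((21 - 2/44) + 2009) = 1/((21 - 2*1/44) + 2009) = 1/((21 - 1/22) + 2009) = 1/(461/22 + 2009) = 1/(44659/22) = 22/44659 ≈ 0.00049262)
g(h) = 32 + h
g(A) - (-4980769)/(-4323638) = (32 + 22/44659) - (-4980769)/(-4323638) = 1429110/44659 - (-4980769)*(-1)/4323638 = 1429110/44659 - 1*4980769/4323638 = 1429110/44659 - 4980769/4323638 = 5956518139409/193089349442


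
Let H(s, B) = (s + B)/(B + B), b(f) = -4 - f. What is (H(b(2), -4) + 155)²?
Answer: 390625/16 ≈ 24414.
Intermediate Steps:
H(s, B) = (B + s)/(2*B) (H(s, B) = (B + s)/((2*B)) = (B + s)*(1/(2*B)) = (B + s)/(2*B))
(H(b(2), -4) + 155)² = ((½)*(-4 + (-4 - 1*2))/(-4) + 155)² = ((½)*(-¼)*(-4 + (-4 - 2)) + 155)² = ((½)*(-¼)*(-4 - 6) + 155)² = ((½)*(-¼)*(-10) + 155)² = (5/4 + 155)² = (625/4)² = 390625/16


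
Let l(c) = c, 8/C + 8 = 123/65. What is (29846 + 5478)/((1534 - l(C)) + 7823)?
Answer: 14023628/3715249 ≈ 3.7746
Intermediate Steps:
C = -520/397 (C = 8/(-8 + 123/65) = 8/(-397/65) = 8*(-65/397) = -520/397 ≈ -1.3098)
(29846 + 5478)/((1534 - l(C)) + 7823) = (29846 + 5478)/((1534 - 1*(-520/397)) + 7823) = 35324/((1534 + 520/397) + 7823) = 35324/(609518/397 + 7823) = 35324/(3715249/397) = 35324*(397/3715249) = 14023628/3715249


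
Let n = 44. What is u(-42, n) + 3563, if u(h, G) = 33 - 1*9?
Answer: 3587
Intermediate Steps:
u(h, G) = 24 (u(h, G) = 33 - 9 = 24)
u(-42, n) + 3563 = 24 + 3563 = 3587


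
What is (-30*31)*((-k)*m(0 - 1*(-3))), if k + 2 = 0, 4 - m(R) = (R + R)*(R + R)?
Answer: 59520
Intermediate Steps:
m(R) = 4 - 4*R**2 (m(R) = 4 - (R + R)*(R + R) = 4 - 2*R*2*R = 4 - 4*R**2)
k = -2 (k = -2 + 0 = -2)
(-30*31)*((-k)*m(0 - 1*(-3))) = (-30*31)*((-1*(-2))*(4 - 4*(0 - 1*(-3))**2)) = -1860*(4 - 4*(0 + 3)**2) = -1860*(4 - 4*3**2) = -1860*(4 - 4*9) = -1860*(4 - 36) = -1860*(-32) = -930*(-64) = 59520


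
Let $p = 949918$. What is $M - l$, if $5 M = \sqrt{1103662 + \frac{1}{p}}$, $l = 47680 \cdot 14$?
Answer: $-667520 + \frac{\sqrt{995883011882373206}}{4749590} \approx -6.6731 \cdot 10^{5}$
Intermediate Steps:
$l = 667520$
$M = \frac{\sqrt{995883011882373206}}{4749590}$ ($M = \frac{\sqrt{1103662 + \frac{1}{949918}}}{5} = \frac{\sqrt{\frac{1048388399717}{949918}}}{5} = \frac{\frac{1}{949918} \sqrt{995883011882373206}}{5} = \frac{\sqrt{995883011882373206}}{4749590} \approx 210.11$)
$M - l = \frac{\sqrt{995883011882373206}}{4749590} - 667520 = -667520 + \frac{\sqrt{995883011882373206}}{4749590}$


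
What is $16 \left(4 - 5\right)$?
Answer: $-16$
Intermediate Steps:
$16 \left(4 - 5\right) = 16 \left(-1\right) = -16$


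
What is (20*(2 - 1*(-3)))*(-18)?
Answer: -1800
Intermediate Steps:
(20*(2 - 1*(-3)))*(-18) = (20*(2 + 3))*(-18) = (20*5)*(-18) = 100*(-18) = -1800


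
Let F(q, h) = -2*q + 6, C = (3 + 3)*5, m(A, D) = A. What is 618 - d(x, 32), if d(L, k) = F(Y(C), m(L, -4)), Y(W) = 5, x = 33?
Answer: 622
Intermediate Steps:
C = 30 (C = 6*5 = 30)
F(q, h) = 6 - 2*q
d(L, k) = -4 (d(L, k) = 6 - 2*5 = 6 - 10 = -4)
618 - d(x, 32) = 618 - 1*(-4) = 618 + 4 = 622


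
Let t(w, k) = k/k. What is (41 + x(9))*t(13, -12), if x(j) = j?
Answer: 50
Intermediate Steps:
t(w, k) = 1
(41 + x(9))*t(13, -12) = (41 + 9)*1 = 50*1 = 50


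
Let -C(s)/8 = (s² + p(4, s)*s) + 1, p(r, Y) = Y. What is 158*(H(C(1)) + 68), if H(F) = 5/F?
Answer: 128533/12 ≈ 10711.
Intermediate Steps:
C(s) = -8 - 16*s² (C(s) = -8*((s² + s*s) + 1) = -8*((s² + s²) + 1) = -8*(2*s² + 1) = -8*(1 + 2*s²) = -8 - 16*s²)
158*(H(C(1)) + 68) = 158*(5/(-8 - 16*1²) + 68) = 158*(5/(-8 - 16*1) + 68) = 158*(5/(-8 - 16) + 68) = 158*(5/(-24) + 68) = 158*(5*(-1/24) + 68) = 158*(-5/24 + 68) = 158*(1627/24) = 128533/12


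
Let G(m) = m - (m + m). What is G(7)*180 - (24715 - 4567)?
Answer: -21408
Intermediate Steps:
G(m) = -m (G(m) = m - 2*m = -m)
G(7)*180 - (24715 - 4567) = -1*7*180 - (24715 - 4567) = -7*180 - 1*20148 = -1260 - 20148 = -21408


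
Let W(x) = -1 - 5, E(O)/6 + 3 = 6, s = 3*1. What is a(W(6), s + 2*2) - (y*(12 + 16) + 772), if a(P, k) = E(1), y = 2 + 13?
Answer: -1174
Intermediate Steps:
y = 15
s = 3
E(O) = 18 (E(O) = -18 + 6*6 = -18 + 36 = 18)
W(x) = -6
a(P, k) = 18
a(W(6), s + 2*2) - (y*(12 + 16) + 772) = 18 - (15*(12 + 16) + 772) = 18 - (15*28 + 772) = 18 - (420 + 772) = 18 - 1*1192 = 18 - 1192 = -1174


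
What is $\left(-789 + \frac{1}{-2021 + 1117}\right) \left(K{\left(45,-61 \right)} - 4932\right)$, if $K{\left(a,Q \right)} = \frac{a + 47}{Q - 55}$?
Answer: $\frac{102032127107}{26216} \approx 3.892 \cdot 10^{6}$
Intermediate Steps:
$K{\left(a,Q \right)} = \frac{47 + a}{-55 + Q}$
$\left(-789 + \frac{1}{-2021 + 1117}\right) \left(K{\left(45,-61 \right)} - 4932\right) = \left(-789 + \frac{1}{-2021 + 1117}\right) \left(\frac{47 + 45}{-55 - 61} - 4932\right) = \left(-789 + \frac{1}{-904}\right) \left(\frac{1}{-116} \cdot 92 - 4932\right) = \left(-789 - \frac{1}{904}\right) \left(\left(- \frac{1}{116}\right) 92 - 4932\right) = - \frac{713257 \left(- \frac{23}{29} - 4932\right)}{904} = \left(- \frac{713257}{904}\right) \left(- \frac{143051}{29}\right) = \frac{102032127107}{26216}$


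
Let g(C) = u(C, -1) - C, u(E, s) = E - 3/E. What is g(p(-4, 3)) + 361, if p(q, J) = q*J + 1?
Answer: 3974/11 ≈ 361.27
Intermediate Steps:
p(q, J) = 1 + J*q (p(q, J) = J*q + 1 = 1 + J*q)
g(C) = -3/C (g(C) = (C - 3/C) - C = -3/C)
g(p(-4, 3)) + 361 = -3/(1 + 3*(-4)) + 361 = -3/(1 - 12) + 361 = -3/(-11) + 361 = -3*(-1/11) + 361 = 3/11 + 361 = 3974/11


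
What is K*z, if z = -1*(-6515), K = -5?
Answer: -32575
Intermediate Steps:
z = 6515
K*z = -5*6515 = -32575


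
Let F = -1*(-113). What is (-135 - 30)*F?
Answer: -18645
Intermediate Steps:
F = 113
(-135 - 30)*F = (-135 - 30)*113 = -165*113 = -18645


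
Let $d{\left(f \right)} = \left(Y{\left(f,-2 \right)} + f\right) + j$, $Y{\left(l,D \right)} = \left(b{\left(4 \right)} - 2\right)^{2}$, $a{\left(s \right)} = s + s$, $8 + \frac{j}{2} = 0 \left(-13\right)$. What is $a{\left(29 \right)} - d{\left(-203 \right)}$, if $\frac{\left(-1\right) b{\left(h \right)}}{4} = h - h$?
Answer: $273$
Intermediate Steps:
$b{\left(h \right)} = 0$ ($b{\left(h \right)} = - 4 \left(h - h\right) = \left(-4\right) 0 = 0$)
$j = -16$ ($j = -16 + 2 \cdot 0 \left(-13\right) = -16 + 2 \cdot 0 = -16 + 0 = -16$)
$a{\left(s \right)} = 2 s$
$Y{\left(l,D \right)} = 4$ ($Y{\left(l,D \right)} = \left(0 - 2\right)^{2} = \left(-2\right)^{2} = 4$)
$d{\left(f \right)} = -12 + f$ ($d{\left(f \right)} = \left(4 + f\right) - 16 = -12 + f$)
$a{\left(29 \right)} - d{\left(-203 \right)} = 2 \cdot 29 - \left(-12 - 203\right) = 58 - -215 = 58 + 215 = 273$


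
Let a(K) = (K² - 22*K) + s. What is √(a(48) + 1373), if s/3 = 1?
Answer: 8*√41 ≈ 51.225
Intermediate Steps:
s = 3 (s = 3*1 = 3)
a(K) = 3 + K² - 22*K (a(K) = (K² - 22*K) + 3 = 3 + K² - 22*K)
√(a(48) + 1373) = √((3 + 48² - 22*48) + 1373) = √((3 + 2304 - 1056) + 1373) = √(1251 + 1373) = √2624 = 8*√41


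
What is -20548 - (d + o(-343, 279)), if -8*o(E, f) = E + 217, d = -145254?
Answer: 498761/4 ≈ 1.2469e+5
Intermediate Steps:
o(E, f) = -217/8 - E/8 (o(E, f) = -(E + 217)/8 = -(217 + E)/8 = -217/8 - E/8)
-20548 - (d + o(-343, 279)) = -20548 - (-145254 + (-217/8 - 1/8*(-343))) = -20548 - (-145254 + (-217/8 + 343/8)) = -20548 - (-145254 + 63/4) = -20548 - 1*(-580953/4) = -20548 + 580953/4 = 498761/4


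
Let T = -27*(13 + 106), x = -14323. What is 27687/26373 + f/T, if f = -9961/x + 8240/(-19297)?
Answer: 8195106385634860/7806795342914673 ≈ 1.0497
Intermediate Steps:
f = 74195897/276390931 (f = -9961/(-14323) + 8240/(-19297) = -9961*(-1/14323) + 8240*(-1/19297) = 9961/14323 - 8240/19297 = 74195897/276390931 ≈ 0.26845)
T = -3213 (T = -27*119 = -3213)
27687/26373 + f/T = 27687/26373 + (74195897/276390931)/(-3213) = 27687*(1/26373) + (74195897/276390931)*(-1/3213) = 9229/8791 - 74195897/888044061303 = 8195106385634860/7806795342914673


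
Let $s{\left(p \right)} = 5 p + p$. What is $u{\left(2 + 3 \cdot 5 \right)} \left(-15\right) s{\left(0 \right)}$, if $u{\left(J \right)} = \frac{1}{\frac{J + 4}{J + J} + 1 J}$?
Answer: $0$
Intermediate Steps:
$s{\left(p \right)} = 6 p$
$u{\left(J \right)} = \frac{1}{J + \frac{4 + J}{2 J}}$ ($u{\left(J \right)} = \frac{1}{\frac{4 + J}{2 J} + J} = \frac{1}{J + \frac{4 + J}{2 J}}$)
$u{\left(2 + 3 \cdot 5 \right)} \left(-15\right) s{\left(0 \right)} = \frac{2 \left(2 + 3 \cdot 5\right)}{4 + \left(2 + 3 \cdot 5\right) + 2 \left(2 + 3 \cdot 5\right)^{2}} \left(-15\right) 6 \cdot 0 = \frac{2 \left(2 + 15\right)}{4 + \left(2 + 15\right) + 2 \left(2 + 15\right)^{2}} \left(-15\right) 0 = 2 \cdot 17 \frac{1}{4 + 17 + 2 \cdot 17^{2}} \left(-15\right) 0 = 2 \cdot 17 \frac{1}{4 + 17 + 2 \cdot 289} \left(-15\right) 0 = 2 \cdot 17 \frac{1}{4 + 17 + 578} \left(-15\right) 0 = 2 \cdot 17 \cdot \frac{1}{599} \left(-15\right) 0 = \frac{34}{599} \left(-15\right) 0 = \left(- \frac{510}{599}\right) 0 = 0$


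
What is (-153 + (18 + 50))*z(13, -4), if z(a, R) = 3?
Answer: -255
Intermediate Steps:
(-153 + (18 + 50))*z(13, -4) = (-153 + (18 + 50))*3 = (-153 + 68)*3 = -85*3 = -255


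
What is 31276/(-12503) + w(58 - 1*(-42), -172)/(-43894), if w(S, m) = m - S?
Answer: -40277292/16141373 ≈ -2.4953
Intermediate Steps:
31276/(-12503) + w(58 - 1*(-42), -172)/(-43894) = 31276/(-12503) + (-172 - (58 - 1*(-42)))/(-43894) = 31276*(-1/12503) + (-172 - (58 + 42))*(-1/43894) = -31276/12503 + (-172 - 1*100)*(-1/43894) = -31276/12503 + (-172 - 100)*(-1/43894) = -31276/12503 - 272*(-1/43894) = -31276/12503 + 8/1291 = -40277292/16141373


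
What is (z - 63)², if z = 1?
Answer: 3844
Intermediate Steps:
(z - 63)² = (1 - 63)² = (-62)² = 3844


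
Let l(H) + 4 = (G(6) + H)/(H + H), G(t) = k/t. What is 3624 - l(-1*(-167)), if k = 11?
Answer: 7269499/2004 ≈ 3627.5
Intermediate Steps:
G(t) = 11/t
l(H) = -4 + (11/6 + H)/(2*H) (l(H) = -4 + (11/6 + H)/(H + H) = -4 + (11*(⅙) + H)/((2*H)) = -4 + (11/6 + H)*(1/(2*H)) = -4 + (11/6 + H)/(2*H))
3624 - l(-1*(-167)) = 3624 - (11 - (-42)*(-167))/(12*((-1*(-167)))) = 3624 - (11 - 42*167)/(12*167) = 3624 - (11 - 7014)/(12*167) = 3624 - (-7003)/(12*167) = 3624 - 1*(-7003/2004) = 3624 + 7003/2004 = 7269499/2004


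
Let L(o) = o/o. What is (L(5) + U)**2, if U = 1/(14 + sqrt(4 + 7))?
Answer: (199 - sqrt(11))**2/34225 ≈ 1.1188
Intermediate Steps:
L(o) = 1
U = 1/(14 + sqrt(11)) ≈ 0.057748
(L(5) + U)**2 = (1 + (14/185 - sqrt(11)/185))**2 = (199/185 - sqrt(11)/185)**2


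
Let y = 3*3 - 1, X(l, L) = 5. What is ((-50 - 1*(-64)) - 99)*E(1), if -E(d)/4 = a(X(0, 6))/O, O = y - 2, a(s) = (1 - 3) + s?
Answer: 170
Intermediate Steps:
y = 8 (y = 9 - 1 = 8)
a(s) = -2 + s
O = 6 (O = 8 - 2 = 6)
E(d) = -2 (E(d) = -4*(-2 + 5)/6 = -12/6 = -4*½ = -2)
((-50 - 1*(-64)) - 99)*E(1) = ((-50 - 1*(-64)) - 99)*(-2) = ((-50 + 64) - 99)*(-2) = (14 - 99)*(-2) = -85*(-2) = 170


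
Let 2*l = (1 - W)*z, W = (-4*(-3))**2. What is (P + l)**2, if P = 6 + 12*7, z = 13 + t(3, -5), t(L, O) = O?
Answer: 232324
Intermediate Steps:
z = 8 (z = 13 - 5 = 8)
W = 144 (W = 12**2 = 144)
l = -572 (l = ((1 - 1*144)*8)/2 = ((1 - 144)*8)/2 = (-143*8)/2 = (1/2)*(-1144) = -572)
P = 90 (P = 6 + 84 = 90)
(P + l)**2 = (90 - 572)**2 = (-482)**2 = 232324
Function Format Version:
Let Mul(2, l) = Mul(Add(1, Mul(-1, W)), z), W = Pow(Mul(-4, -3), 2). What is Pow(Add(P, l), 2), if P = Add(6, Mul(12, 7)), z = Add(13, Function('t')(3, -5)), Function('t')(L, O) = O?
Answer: 232324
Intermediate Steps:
z = 8 (z = Add(13, -5) = 8)
W = 144 (W = Pow(12, 2) = 144)
l = -572 (l = Mul(Rational(1, 2), Mul(Add(1, Mul(-1, 144)), 8)) = Mul(Rational(1, 2), Mul(Add(1, -144), 8)) = Mul(Rational(1, 2), Mul(-143, 8)) = Mul(Rational(1, 2), -1144) = -572)
P = 90 (P = Add(6, 84) = 90)
Pow(Add(P, l), 2) = Pow(Add(90, -572), 2) = Pow(-482, 2) = 232324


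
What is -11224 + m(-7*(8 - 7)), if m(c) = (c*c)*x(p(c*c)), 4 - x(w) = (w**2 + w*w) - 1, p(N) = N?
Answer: -246277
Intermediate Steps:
x(w) = 5 - 2*w**2 (x(w) = 4 - ((w**2 + w*w) - 1) = 4 - ((w**2 + w**2) - 1) = 4 - (2*w**2 - 1) = 4 - (-1 + 2*w**2) = 4 + (1 - 2*w**2) = 5 - 2*w**2)
m(c) = c**2*(5 - 2*c**4) (m(c) = (c*c)*(5 - 2*c**4) = c**2*(5 - 2*c**4))
-11224 + m(-7*(8 - 7)) = -11224 + (-7*(8 - 7))**2*(5 - 2*2401*(8 - 7)**4) = -11224 + (-7*1)**2*(5 - 2*(-7*1)**4) = -11224 + (-7)**2*(5 - 2*(-7)**4) = -11224 + 49*(5 - 2*2401) = -11224 + 49*(5 - 4802) = -11224 + 49*(-4797) = -11224 - 235053 = -246277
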